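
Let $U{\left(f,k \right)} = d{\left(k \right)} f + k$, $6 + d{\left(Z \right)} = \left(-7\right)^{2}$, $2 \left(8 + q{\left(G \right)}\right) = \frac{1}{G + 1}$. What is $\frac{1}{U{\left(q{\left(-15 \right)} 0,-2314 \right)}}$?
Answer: $- \frac{1}{2314} \approx -0.00043215$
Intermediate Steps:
$q{\left(G \right)} = -8 + \frac{1}{2 \left(1 + G\right)}$ ($q{\left(G \right)} = -8 + \frac{1}{2 \left(G + 1\right)} = -8 + \frac{1}{2 \left(1 + G\right)}$)
$d{\left(Z \right)} = 43$ ($d{\left(Z \right)} = -6 + \left(-7\right)^{2} = -6 + 49 = 43$)
$U{\left(f,k \right)} = k + 43 f$ ($U{\left(f,k \right)} = 43 f + k = k + 43 f$)
$\frac{1}{U{\left(q{\left(-15 \right)} 0,-2314 \right)}} = \frac{1}{-2314 + 43 \frac{-15 - -240}{2 \left(1 - 15\right)} 0} = \frac{1}{-2314 + 43 \frac{-15 + 240}{2 \left(-14\right)} 0} = \frac{1}{-2314 + 43 \cdot \frac{1}{2} \left(- \frac{1}{14}\right) 225 \cdot 0} = \frac{1}{-2314 + 43 \left(\left(- \frac{225}{28}\right) 0\right)} = \frac{1}{-2314 + 43 \cdot 0} = \frac{1}{-2314 + 0} = \frac{1}{-2314} = - \frac{1}{2314}$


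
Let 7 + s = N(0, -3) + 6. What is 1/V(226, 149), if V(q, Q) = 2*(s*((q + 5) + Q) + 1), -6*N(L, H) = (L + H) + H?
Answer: 1/2 ≈ 0.50000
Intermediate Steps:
N(L, H) = -H/3 - L/6 (N(L, H) = -((L + H) + H)/6 = -((H + L) + H)/6 = -(L + 2*H)/6 = -H/3 - L/6)
s = 0 (s = -7 + ((-1/3*(-3) - 1/6*0) + 6) = -7 + ((1 + 0) + 6) = -7 + (1 + 6) = -7 + 7 = 0)
V(q, Q) = 2 (V(q, Q) = 2*(0*((q + 5) + Q) + 1) = 2*(0*((5 + q) + Q) + 1) = 2*(0*(5 + Q + q) + 1) = 2*(0 + 1) = 2*1 = 2)
1/V(226, 149) = 1/2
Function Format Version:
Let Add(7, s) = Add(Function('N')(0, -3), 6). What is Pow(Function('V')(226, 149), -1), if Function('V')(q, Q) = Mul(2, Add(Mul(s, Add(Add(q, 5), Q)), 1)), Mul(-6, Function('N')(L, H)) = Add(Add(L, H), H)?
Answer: Rational(1, 2) ≈ 0.50000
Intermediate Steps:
Function('N')(L, H) = Add(Mul(Rational(-1, 3), H), Mul(Rational(-1, 6), L)) (Function('N')(L, H) = Mul(Rational(-1, 6), Add(Add(L, H), H)) = Mul(Rational(-1, 6), Add(Add(H, L), H)) = Mul(Rational(-1, 6), Add(L, Mul(2, H))) = Add(Mul(Rational(-1, 3), H), Mul(Rational(-1, 6), L)))
s = 0 (s = Add(-7, Add(Add(Mul(Rational(-1, 3), -3), Mul(Rational(-1, 6), 0)), 6)) = Add(-7, Add(Add(1, 0), 6)) = Add(-7, Add(1, 6)) = Add(-7, 7) = 0)
Function('V')(q, Q) = 2 (Function('V')(q, Q) = Mul(2, Add(Mul(0, Add(Add(q, 5), Q)), 1)) = Mul(2, Add(Mul(0, Add(Add(5, q), Q)), 1)) = Mul(2, Add(Mul(0, Add(5, Q, q)), 1)) = Mul(2, Add(0, 1)) = Mul(2, 1) = 2)
Pow(Function('V')(226, 149), -1) = Pow(2, -1) = Rational(1, 2)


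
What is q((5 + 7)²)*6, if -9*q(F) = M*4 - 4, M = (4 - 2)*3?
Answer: -40/3 ≈ -13.333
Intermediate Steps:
M = 6 (M = 2*3 = 6)
q(F) = -20/9 (q(F) = -(6*4 - 4)/9 = -(24 - 4)/9 = -⅑*20 = -20/9)
q((5 + 7)²)*6 = -20/9*6 = -40/3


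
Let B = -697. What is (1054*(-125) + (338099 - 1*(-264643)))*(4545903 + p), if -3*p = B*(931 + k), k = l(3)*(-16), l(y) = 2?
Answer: 6718376837504/3 ≈ 2.2395e+12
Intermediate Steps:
k = -32 (k = 2*(-16) = -32)
p = 626603/3 (p = -(-697)*(931 - 32)/3 = -(-697)*899/3 = -⅓*(-626603) = 626603/3 ≈ 2.0887e+5)
(1054*(-125) + (338099 - 1*(-264643)))*(4545903 + p) = (1054*(-125) + (338099 - 1*(-264643)))*(4545903 + 626603/3) = (-131750 + (338099 + 264643))*(14264312/3) = (-131750 + 602742)*(14264312/3) = 470992*(14264312/3) = 6718376837504/3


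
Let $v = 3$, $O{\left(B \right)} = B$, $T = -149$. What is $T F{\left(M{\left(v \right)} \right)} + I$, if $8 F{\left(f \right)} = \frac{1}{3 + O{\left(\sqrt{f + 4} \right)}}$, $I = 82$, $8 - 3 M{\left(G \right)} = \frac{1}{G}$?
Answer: $\frac{10409}{176} + \frac{447 \sqrt{59}}{176} \approx 78.65$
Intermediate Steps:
$M{\left(G \right)} = \frac{8}{3} - \frac{1}{3 G}$
$F{\left(f \right)} = \frac{1}{8 \left(3 + \sqrt{4 + f}\right)}$ ($F{\left(f \right)} = \frac{1}{8 \left(3 + \sqrt{f + 4}\right)} = \frac{1}{8 \left(3 + \sqrt{4 + f}\right)}$)
$T F{\left(M{\left(v \right)} \right)} + I = - 149 \frac{1}{8 \left(3 + \sqrt{4 + \frac{-1 + 8 \cdot 3}{3 \cdot 3}}\right)} + 82 = - 149 \frac{1}{8 \left(3 + \sqrt{4 + \frac{1}{3} \cdot \frac{1}{3} \left(-1 + 24\right)}\right)} + 82 = - 149 \frac{1}{8 \left(3 + \sqrt{4 + \frac{1}{3} \cdot \frac{1}{3} \cdot 23}\right)} + 82 = - 149 \frac{1}{8 \left(3 + \sqrt{4 + \frac{23}{9}}\right)} + 82 = - 149 \frac{1}{8 \left(3 + \sqrt{\frac{59}{9}}\right)} + 82 = - 149 \frac{1}{8 \left(3 + \frac{\sqrt{59}}{3}\right)} + 82 = - \frac{149}{8 \left(3 + \frac{\sqrt{59}}{3}\right)} + 82 = 82 - \frac{149}{8 \left(3 + \frac{\sqrt{59}}{3}\right)}$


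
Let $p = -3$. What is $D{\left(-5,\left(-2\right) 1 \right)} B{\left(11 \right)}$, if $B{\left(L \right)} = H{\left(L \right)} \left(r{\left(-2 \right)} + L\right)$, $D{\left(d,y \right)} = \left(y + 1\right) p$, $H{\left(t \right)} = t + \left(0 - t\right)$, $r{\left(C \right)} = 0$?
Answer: $0$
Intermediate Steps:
$H{\left(t \right)} = 0$ ($H{\left(t \right)} = t - t = 0$)
$D{\left(d,y \right)} = -3 - 3 y$ ($D{\left(d,y \right)} = \left(y + 1\right) \left(-3\right) = \left(1 + y\right) \left(-3\right) = -3 - 3 y$)
$B{\left(L \right)} = 0$ ($B{\left(L \right)} = 0 \left(0 + L\right) = 0 L = 0$)
$D{\left(-5,\left(-2\right) 1 \right)} B{\left(11 \right)} = \left(-3 - 3 \left(\left(-2\right) 1\right)\right) 0 = \left(-3 - -6\right) 0 = \left(-3 + 6\right) 0 = 3 \cdot 0 = 0$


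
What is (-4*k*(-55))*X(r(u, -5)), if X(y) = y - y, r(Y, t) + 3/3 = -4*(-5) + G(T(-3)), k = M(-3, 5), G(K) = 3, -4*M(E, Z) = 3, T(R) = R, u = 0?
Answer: 0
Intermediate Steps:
M(E, Z) = -¾ (M(E, Z) = -¼*3 = -¾)
k = -¾ ≈ -0.75000
r(Y, t) = 22 (r(Y, t) = -1 + (-4*(-5) + 3) = -1 + (20 + 3) = -1 + 23 = 22)
X(y) = 0
(-4*k*(-55))*X(r(u, -5)) = (-4*(-¾)*(-55))*0 = (3*(-55))*0 = -165*0 = 0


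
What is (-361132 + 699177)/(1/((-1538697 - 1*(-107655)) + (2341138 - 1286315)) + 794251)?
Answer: 127178951855/298812316968 ≈ 0.42561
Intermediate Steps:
(-361132 + 699177)/(1/((-1538697 - 1*(-107655)) + (2341138 - 1286315)) + 794251) = 338045/(1/((-1538697 + 107655) + 1054823) + 794251) = 338045/(1/(-1431042 + 1054823) + 794251) = 338045/(1/(-376219) + 794251) = 338045/(-1/376219 + 794251) = 338045/(298812316968/376219) = 338045*(376219/298812316968) = 127178951855/298812316968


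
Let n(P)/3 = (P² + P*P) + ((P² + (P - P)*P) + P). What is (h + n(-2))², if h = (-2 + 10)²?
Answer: 8836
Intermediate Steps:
n(P) = 3*P + 9*P² (n(P) = 3*((P² + P*P) + ((P² + (P - P)*P) + P)) = 3*((P² + P²) + ((P² + 0*P) + P)) = 3*(2*P² + ((P² + 0) + P)) = 3*(2*P² + (P² + P)) = 3*(2*P² + (P + P²)) = 3*(P + 3*P²) = 3*P + 9*P²)
h = 64 (h = 8² = 64)
(h + n(-2))² = (64 + 3*(-2)*(1 + 3*(-2)))² = (64 + 3*(-2)*(1 - 6))² = (64 + 3*(-2)*(-5))² = (64 + 30)² = 94² = 8836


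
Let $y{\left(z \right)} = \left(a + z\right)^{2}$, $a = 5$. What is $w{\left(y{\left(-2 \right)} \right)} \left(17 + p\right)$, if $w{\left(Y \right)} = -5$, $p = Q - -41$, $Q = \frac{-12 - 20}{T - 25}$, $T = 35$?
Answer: $-274$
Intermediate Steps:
$Q = - \frac{16}{5}$ ($Q = \frac{-12 - 20}{35 - 25} = - \frac{32}{10} = \left(-32\right) \frac{1}{10} = - \frac{16}{5} \approx -3.2$)
$y{\left(z \right)} = \left(5 + z\right)^{2}$
$p = \frac{189}{5}$ ($p = - \frac{16}{5} - -41 = - \frac{16}{5} + 41 = \frac{189}{5} \approx 37.8$)
$w{\left(y{\left(-2 \right)} \right)} \left(17 + p\right) = - 5 \left(17 + \frac{189}{5}\right) = \left(-5\right) \frac{274}{5} = -274$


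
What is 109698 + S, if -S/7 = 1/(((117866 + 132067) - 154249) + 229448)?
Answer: 35666330129/325132 ≈ 1.0970e+5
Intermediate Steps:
S = -7/325132 (S = -7/(((117866 + 132067) - 154249) + 229448) = -7/((249933 - 154249) + 229448) = -7/(95684 + 229448) = -7/325132 ≈ -2.1530e-5)
109698 + S = 109698 - 7/325132 = 35666330129/325132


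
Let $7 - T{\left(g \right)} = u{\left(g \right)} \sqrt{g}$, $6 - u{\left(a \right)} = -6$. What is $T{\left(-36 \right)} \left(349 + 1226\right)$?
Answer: $11025 - 113400 i \approx 11025.0 - 1.134 \cdot 10^{5} i$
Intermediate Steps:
$u{\left(a \right)} = 12$ ($u{\left(a \right)} = 6 - -6 = 6 + 6 = 12$)
$T{\left(g \right)} = 7 - 12 \sqrt{g}$
$T{\left(-36 \right)} \left(349 + 1226\right) = \left(7 - 12 \sqrt{-36}\right) \left(349 + 1226\right) = \left(7 - 12 \cdot 6 i\right) 1575 = \left(7 - 72 i\right) 1575 = 11025 - 113400 i$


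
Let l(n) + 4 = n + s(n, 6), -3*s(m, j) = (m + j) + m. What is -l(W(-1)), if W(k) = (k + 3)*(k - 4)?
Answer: 28/3 ≈ 9.3333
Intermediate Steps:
W(k) = (-4 + k)*(3 + k) (W(k) = (3 + k)*(-4 + k) = (-4 + k)*(3 + k))
s(m, j) = -2*m/3 - j/3 (s(m, j) = -((m + j) + m)/3 = -((j + m) + m)/3 = -(j + 2*m)/3 = -2*m/3 - j/3)
l(n) = -6 + n/3 (l(n) = -4 + (n + (-2*n/3 - ⅓*6)) = -4 + (n + (-2*n/3 - 2)) = -4 + (n + (-2 - 2*n/3)) = -4 + (-2 + n/3) = -6 + n/3)
-l(W(-1)) = -(-6 + (-12 + (-1)² - 1*(-1))/3) = -(-6 + (-12 + 1 + 1)/3) = -(-6 + (⅓)*(-10)) = -(-6 - 10/3) = -1*(-28/3) = 28/3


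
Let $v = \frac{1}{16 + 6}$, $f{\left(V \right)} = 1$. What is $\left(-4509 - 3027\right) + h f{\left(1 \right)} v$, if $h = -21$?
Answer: $- \frac{165813}{22} \approx -7537.0$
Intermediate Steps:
$v = \frac{1}{22} \approx 0.045455$
$\left(-4509 - 3027\right) + h f{\left(1 \right)} v = \left(-4509 - 3027\right) + \left(-21\right) 1 \cdot \frac{1}{22} = -7536 - \frac{21}{22} = - \frac{165813}{22}$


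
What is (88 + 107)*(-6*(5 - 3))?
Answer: -2340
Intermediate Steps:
(88 + 107)*(-6*(5 - 3)) = 195*(-6*2) = 195*(-12) = -2340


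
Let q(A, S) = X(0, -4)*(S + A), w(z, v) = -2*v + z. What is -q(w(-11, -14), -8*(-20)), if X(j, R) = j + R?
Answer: 708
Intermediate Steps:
X(j, R) = R + j
w(z, v) = z - 2*v
q(A, S) = -4*A - 4*S (q(A, S) = (-4 + 0)*(S + A) = -4*(A + S) = -4*A - 4*S)
-q(w(-11, -14), -8*(-20)) = -(-4*(-11 - 2*(-14)) - (-32)*(-20)) = -(-4*(-11 + 28) - 4*160) = -(-4*17 - 640) = -(-68 - 640) = -1*(-708) = 708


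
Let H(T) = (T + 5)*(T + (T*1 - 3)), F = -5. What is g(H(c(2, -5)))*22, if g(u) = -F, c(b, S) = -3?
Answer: 110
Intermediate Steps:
H(T) = (-3 + 2*T)*(5 + T) (H(T) = (5 + T)*(T + (T - 3)) = (5 + T)*(T + (-3 + T)) = (5 + T)*(-3 + 2*T) = (-3 + 2*T)*(5 + T))
g(u) = 5 (g(u) = -1*(-5) = 5)
g(H(c(2, -5)))*22 = 5*22 = 110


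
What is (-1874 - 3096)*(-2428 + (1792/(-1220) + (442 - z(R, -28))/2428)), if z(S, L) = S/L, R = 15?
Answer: 3576379974527/296216 ≈ 1.2074e+7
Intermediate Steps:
(-1874 - 3096)*(-2428 + (1792/(-1220) + (442 - z(R, -28))/2428)) = (-1874 - 3096)*(-2428 + (1792/(-1220) + (442 - 15/(-28))/2428)) = -4970*(-2428 + (1792*(-1/1220) + (442 - 15*(-1)/28)*(1/2428))) = -4970*(-2428 + (-448/305 + (442 - 1*(-15/28))*(1/2428))) = -4970*(-2428 + (-448/305 + (442 + 15/28)*(1/2428))) = -4970*(-2428 + (-448/305 + (12391/28)*(1/2428))) = -4970*(-2428 + (-448/305 + 12391/67984)) = -4970*(-2428 - 26677577/20735120) = -4970*(-50371548937/20735120) = 3576379974527/296216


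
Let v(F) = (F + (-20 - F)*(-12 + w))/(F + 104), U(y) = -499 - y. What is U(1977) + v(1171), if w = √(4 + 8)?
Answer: -3141437/1275 - 794*√3/425 ≈ -2467.1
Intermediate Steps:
w = 2*√3 (w = √12 = 2*√3 ≈ 3.4641)
v(F) = (F + (-20 - F)*(-12 + 2*√3))/(104 + F) (v(F) = (F + (-20 - F)*(-12 + 2*√3))/(F + 104) = (F + (-20 - F)*(-12 + 2*√3))/(104 + F))
U(1977) + v(1171) = (-499 - 1*1977) + (240 - 40*√3 + 13*1171 - 2*1171*√3)/(104 + 1171) = (-499 - 1977) + (240 - 40*√3 + 15223 - 2342*√3)/1275 = -2476 + (15463 - 2382*√3)/1275 = -2476 + (15463/1275 - 794*√3/425) = -3141437/1275 - 794*√3/425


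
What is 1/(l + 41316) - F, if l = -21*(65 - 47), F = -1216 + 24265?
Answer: -943579961/40938 ≈ -23049.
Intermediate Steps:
F = 23049
l = -378 (l = -21*18 = -378)
1/(l + 41316) - F = 1/(-378 + 41316) - 1*23049 = 1/40938 - 23049 = -943579961/40938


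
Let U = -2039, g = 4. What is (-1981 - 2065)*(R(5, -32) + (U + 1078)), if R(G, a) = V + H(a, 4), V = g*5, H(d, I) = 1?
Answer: 3803240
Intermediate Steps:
V = 20 (V = 4*5 = 20)
R(G, a) = 21 (R(G, a) = 20 + 1 = 21)
(-1981 - 2065)*(R(5, -32) + (U + 1078)) = (-1981 - 2065)*(21 + (-2039 + 1078)) = -4046*(21 - 961) = -4046*(-940) = 3803240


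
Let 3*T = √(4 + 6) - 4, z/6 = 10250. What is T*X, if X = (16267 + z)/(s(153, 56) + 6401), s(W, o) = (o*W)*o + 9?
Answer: -155534/729327 + 77767*√10/1458654 ≈ -0.044663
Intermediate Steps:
z = 61500 (z = 6*10250 = 61500)
s(W, o) = 9 + W*o² (s(W, o) = (W*o)*o + 9 = W*o² + 9 = 9 + W*o²)
T = -4/3 + √10/3 (T = (√(4 + 6) - 4)/3 = (√10 - 4)/3 = (-4 + √10)/3 = -4/3 + √10/3 ≈ -0.27924)
X = 77767/486218 (X = (16267 + 61500)/((9 + 153*56²) + 6401) = 77767/((9 + 153*3136) + 6401) = 77767/((9 + 479808) + 6401) = 77767/(479817 + 6401) = 77767/486218 ≈ 0.15994)
T*X = (-4/3 + √10/3)*(77767/486218) = -155534/729327 + 77767*√10/1458654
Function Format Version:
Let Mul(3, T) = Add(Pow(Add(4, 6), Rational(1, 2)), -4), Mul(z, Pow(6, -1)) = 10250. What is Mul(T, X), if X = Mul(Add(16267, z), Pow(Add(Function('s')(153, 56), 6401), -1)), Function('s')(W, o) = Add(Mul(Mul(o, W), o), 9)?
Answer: Add(Rational(-155534, 729327), Mul(Rational(77767, 1458654), Pow(10, Rational(1, 2)))) ≈ -0.044663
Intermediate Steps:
z = 61500 (z = Mul(6, 10250) = 61500)
Function('s')(W, o) = Add(9, Mul(W, Pow(o, 2))) (Function('s')(W, o) = Add(Mul(Mul(W, o), o), 9) = Add(Mul(W, Pow(o, 2)), 9) = Add(9, Mul(W, Pow(o, 2))))
T = Add(Rational(-4, 3), Mul(Rational(1, 3), Pow(10, Rational(1, 2)))) (T = Mul(Rational(1, 3), Add(Pow(Add(4, 6), Rational(1, 2)), -4)) = Mul(Rational(1, 3), Add(Pow(10, Rational(1, 2)), -4)) = Mul(Rational(1, 3), Add(-4, Pow(10, Rational(1, 2)))) = Add(Rational(-4, 3), Mul(Rational(1, 3), Pow(10, Rational(1, 2)))) ≈ -0.27924)
X = Rational(77767, 486218) (X = Mul(Add(16267, 61500), Pow(Add(Add(9, Mul(153, Pow(56, 2))), 6401), -1)) = Mul(77767, Pow(Add(Add(9, Mul(153, 3136)), 6401), -1)) = Mul(77767, Pow(Add(Add(9, 479808), 6401), -1)) = Mul(77767, Pow(Add(479817, 6401), -1)) = Mul(77767, Pow(486218, -1)) = Mul(77767, Rational(1, 486218)) = Rational(77767, 486218) ≈ 0.15994)
Mul(T, X) = Mul(Add(Rational(-4, 3), Mul(Rational(1, 3), Pow(10, Rational(1, 2)))), Rational(77767, 486218)) = Add(Rational(-155534, 729327), Mul(Rational(77767, 1458654), Pow(10, Rational(1, 2))))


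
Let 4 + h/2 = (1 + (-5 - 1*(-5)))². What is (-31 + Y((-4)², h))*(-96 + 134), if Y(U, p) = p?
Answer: -1406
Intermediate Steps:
h = -6 (h = -8 + 2*(1 + (-5 - 1*(-5)))² = -8 + 2*(1 + (-5 + 5))² = -8 + 2*(1 + 0)² = -8 + 2*1² = -8 + 2*1 = -8 + 2 = -6)
(-31 + Y((-4)², h))*(-96 + 134) = (-31 - 6)*(-96 + 134) = -37*38 = -1406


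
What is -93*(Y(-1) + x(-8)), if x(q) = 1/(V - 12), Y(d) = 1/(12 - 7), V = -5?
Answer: -1116/85 ≈ -13.129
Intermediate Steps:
Y(d) = ⅕ (Y(d) = 1/5 = ⅕)
x(q) = -1/17 (x(q) = 1/(-5 - 12) = 1/(-17) = -1/17)
-93*(Y(-1) + x(-8)) = -93*(⅕ - 1/17) = -93*12/85 = -1116/85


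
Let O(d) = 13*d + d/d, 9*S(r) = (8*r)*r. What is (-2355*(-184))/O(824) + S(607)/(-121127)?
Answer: 146934403888/3892900653 ≈ 37.744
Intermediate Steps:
S(r) = 8*r²/9 (S(r) = ((8*r)*r)/9 = (8*r²)/9 = 8*r²/9)
O(d) = 1 + 13*d (O(d) = 13*d + 1 = 1 + 13*d)
(-2355*(-184))/O(824) + S(607)/(-121127) = (-2355*(-184))/(1 + 13*824) + ((8/9)*607²)/(-121127) = 433320/(1 + 10712) + ((8/9)*368449)*(-1/121127) = 433320/10713 + (2947592/9)*(-1/121127) = 433320*(1/10713) - 2947592/1090143 = 144440/3571 - 2947592/1090143 = 146934403888/3892900653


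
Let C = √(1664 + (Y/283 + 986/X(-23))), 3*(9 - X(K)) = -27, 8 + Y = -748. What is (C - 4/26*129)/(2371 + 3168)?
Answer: -258/72007 + √1236971209/4702611 ≈ 0.0038960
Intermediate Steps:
Y = -756 (Y = -8 - 748 = -756)
X(K) = 18 (X(K) = 9 - ⅓*(-27) = 9 + 9 = 18)
C = √1236971209/849 (C = √(1664 + (-756/283 + 986/18)) = √(1664 + (-756*1/283 + 986*(1/18))) = √(1664 + (-756/283 + 493/9)) = √(1664 + 132715/2547) = √(4370923/2547) = √1236971209/849 ≈ 41.426)
(C - 4/26*129)/(2371 + 3168) = (√1236971209/849 - 4/26*129)/(2371 + 3168) = (√1236971209/849 - 4*1/26*129)/5539 = (√1236971209/849 - 2/13*129)*(1/5539) = (√1236971209/849 - 258/13)*(1/5539) = (-258/13 + √1236971209/849)*(1/5539) = -258/72007 + √1236971209/4702611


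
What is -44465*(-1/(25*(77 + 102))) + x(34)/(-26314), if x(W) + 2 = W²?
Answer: 116488786/11775515 ≈ 9.8925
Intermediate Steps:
x(W) = -2 + W²
-44465*(-1/(25*(77 + 102))) + x(34)/(-26314) = -44465*(-1/(25*(77 + 102))) + (-2 + 34²)/(-26314) = -44465/((-25*179)) + (-2 + 1156)*(-1/26314) = -44465/(-4475) + 1154*(-1/26314) = -44465*(-1/4475) - 577/13157 = 8893/895 - 577/13157 = 116488786/11775515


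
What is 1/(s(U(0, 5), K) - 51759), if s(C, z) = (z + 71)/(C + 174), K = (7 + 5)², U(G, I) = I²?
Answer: -199/10299826 ≈ -1.9321e-5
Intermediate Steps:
K = 144 (K = 12² = 144)
s(C, z) = (71 + z)/(174 + C)
1/(s(U(0, 5), K) - 51759) = 1/((71 + 144)/(174 + 5²) - 51759) = 1/(215/(174 + 25) - 51759) = 1/(215/199 - 51759) = 1/(-10299826/199) = -199/10299826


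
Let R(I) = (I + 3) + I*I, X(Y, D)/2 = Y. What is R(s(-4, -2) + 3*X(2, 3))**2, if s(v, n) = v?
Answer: 5625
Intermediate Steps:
X(Y, D) = 2*Y
R(I) = 3 + I + I**2 (R(I) = (3 + I) + I**2 = 3 + I + I**2)
R(s(-4, -2) + 3*X(2, 3))**2 = (3 + (-4 + 3*(2*2)) + (-4 + 3*(2*2))**2)**2 = (3 + (-4 + 3*4) + (-4 + 3*4)**2)**2 = (3 + (-4 + 12) + (-4 + 12)**2)**2 = (3 + 8 + 8**2)**2 = (3 + 8 + 64)**2 = 75**2 = 5625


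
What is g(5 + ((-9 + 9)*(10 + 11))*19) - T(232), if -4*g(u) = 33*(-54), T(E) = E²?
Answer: -106757/2 ≈ -53379.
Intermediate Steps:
g(u) = 891/2 (g(u) = -33*(-54)/4 = -¼*(-1782) = 891/2)
g(5 + ((-9 + 9)*(10 + 11))*19) - T(232) = 891/2 - 1*232² = 891/2 - 1*53824 = 891/2 - 53824 = -106757/2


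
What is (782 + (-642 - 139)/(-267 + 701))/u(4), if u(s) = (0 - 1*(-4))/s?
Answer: 338607/434 ≈ 780.20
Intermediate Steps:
u(s) = 4/s (u(s) = (0 + 4)/s = 4/s)
(782 + (-642 - 139)/(-267 + 701))/u(4) = (782 + (-642 - 139)/(-267 + 701))/((4/4)) = (782 - 781/434)/((4*(¼))) = (782 - 781*1/434)/1 = (782 - 781/434)*1 = (338607/434)*1 = 338607/434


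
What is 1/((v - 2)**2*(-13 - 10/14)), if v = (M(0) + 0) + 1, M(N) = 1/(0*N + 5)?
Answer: -175/1536 ≈ -0.11393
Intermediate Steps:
M(N) = 1/5 (M(N) = 1/(0 + 5) = 1/5)
v = 6/5 (v = (1/5 + 0) + 1 = 1/5 + 1 = 6/5 ≈ 1.2000)
1/((v - 2)**2*(-13 - 10/14)) = 1/((6/5 - 2)**2*(-13 - 10/14)) = 1/((-4/5)**2*(-13 - 10*1/14)) = 1/(16*(-13 - 5/7)/25) = 1/((16/25)*(-96/7)) = 1/(-1536/175) = -175/1536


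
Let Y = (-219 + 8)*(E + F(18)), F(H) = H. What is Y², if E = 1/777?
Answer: 8709917880049/603729 ≈ 1.4427e+7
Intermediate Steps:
E = 1/777 ≈ 0.0012870
Y = -2951257/777 (Y = (-219 + 8)*(1/777 + 18) = -211*13987/777 = -2951257/777 ≈ -3798.3)
Y² = (-2951257/777)² = 8709917880049/603729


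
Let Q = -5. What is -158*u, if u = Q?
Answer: 790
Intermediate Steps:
u = -5
-158*u = -158*(-5) = 790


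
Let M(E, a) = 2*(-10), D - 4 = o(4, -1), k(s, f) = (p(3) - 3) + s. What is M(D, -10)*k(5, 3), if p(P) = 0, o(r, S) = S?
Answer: -40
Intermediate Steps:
k(s, f) = -3 + s (k(s, f) = (0 - 3) + s = -3 + s)
D = 3 (D = 4 - 1 = 3)
M(E, a) = -20
M(D, -10)*k(5, 3) = -20*(-3 + 5) = -20*2 = -40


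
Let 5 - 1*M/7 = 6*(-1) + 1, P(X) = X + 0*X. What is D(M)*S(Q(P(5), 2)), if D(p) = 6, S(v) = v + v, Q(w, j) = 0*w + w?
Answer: 60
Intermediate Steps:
P(X) = X (P(X) = X + 0 = X)
Q(w, j) = w (Q(w, j) = 0 + w = w)
S(v) = 2*v
M = 70 (M = 35 - 7*(6*(-1) + 1) = 35 - 7*(-6 + 1) = 35 - 7*(-5) = 35 + 35 = 70)
D(M)*S(Q(P(5), 2)) = 6*(2*5) = 6*10 = 60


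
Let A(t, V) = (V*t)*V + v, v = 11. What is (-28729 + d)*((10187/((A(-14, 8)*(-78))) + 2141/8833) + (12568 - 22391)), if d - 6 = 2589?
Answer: 1072077144905651/4176315 ≈ 2.5670e+8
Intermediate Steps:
A(t, V) = 11 + t*V² (A(t, V) = (V*t)*V + 11 = t*V² + 11 = 11 + t*V²)
d = 2595 (d = 6 + 2589 = 2595)
(-28729 + d)*((10187/((A(-14, 8)*(-78))) + 2141/8833) + (12568 - 22391)) = (-28729 + 2595)*((10187/(((11 - 14*8²)*(-78))) + 2141/8833) + (12568 - 22391)) = -26134*((10187/(((11 - 14*64)*(-78))) + 2141*(1/8833)) - 9823) = -26134*((10187/(((11 - 896)*(-78))) + 2141/8833) - 9823) = -26134*((10187/((-885*(-78))) + 2141/8833) - 9823) = -26134*((10187/69030 + 2141/8833) - 9823) = -26134*(237775001/609741990 - 9823) = -26134*(-5989257792769/609741990) = 1072077144905651/4176315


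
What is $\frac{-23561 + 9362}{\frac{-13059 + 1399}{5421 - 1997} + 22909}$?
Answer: $- \frac{12154344}{19607189} \approx -0.61989$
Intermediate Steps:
$\frac{-23561 + 9362}{\frac{-13059 + 1399}{5421 - 1997} + 22909} = - \frac{14199}{- \frac{11660}{3424} + 22909} = - \frac{14199}{\left(-11660\right) \frac{1}{3424} + 22909} = - \frac{14199}{- \frac{2915}{856} + 22909} = - \frac{14199}{\frac{19607189}{856}} = \left(-14199\right) \frac{856}{19607189} = - \frac{12154344}{19607189}$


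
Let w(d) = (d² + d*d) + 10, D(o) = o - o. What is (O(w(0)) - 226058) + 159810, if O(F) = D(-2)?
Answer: -66248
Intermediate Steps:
D(o) = 0
w(d) = 10 + 2*d² (w(d) = (d² + d²) + 10 = 2*d² + 10 = 10 + 2*d²)
O(F) = 0
(O(w(0)) - 226058) + 159810 = (0 - 226058) + 159810 = -226058 + 159810 = -66248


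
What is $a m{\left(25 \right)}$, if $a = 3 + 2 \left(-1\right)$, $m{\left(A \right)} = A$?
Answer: $25$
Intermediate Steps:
$a = 1$ ($a = 3 - 2 = 1$)
$a m{\left(25 \right)} = 1 \cdot 25 = 25$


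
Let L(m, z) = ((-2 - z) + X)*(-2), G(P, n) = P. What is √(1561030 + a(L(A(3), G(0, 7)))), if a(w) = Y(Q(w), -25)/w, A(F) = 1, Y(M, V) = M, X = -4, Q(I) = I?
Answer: √1561031 ≈ 1249.4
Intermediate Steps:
L(m, z) = 12 + 2*z (L(m, z) = ((-2 - z) - 4)*(-2) = (-6 - z)*(-2) = 12 + 2*z)
a(w) = 1 (a(w) = w/w = 1)
√(1561030 + a(L(A(3), G(0, 7)))) = √(1561030 + 1) = √1561031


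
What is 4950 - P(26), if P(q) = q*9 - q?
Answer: 4742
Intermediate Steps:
P(q) = 8*q (P(q) = 9*q - q = 8*q)
4950 - P(26) = 4950 - 8*26 = 4950 - 1*208 = 4950 - 208 = 4742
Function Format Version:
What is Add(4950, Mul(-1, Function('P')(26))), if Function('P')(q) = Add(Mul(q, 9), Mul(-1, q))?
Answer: 4742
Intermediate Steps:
Function('P')(q) = Mul(8, q) (Function('P')(q) = Add(Mul(9, q), Mul(-1, q)) = Mul(8, q))
Add(4950, Mul(-1, Function('P')(26))) = Add(4950, Mul(-1, Mul(8, 26))) = Add(4950, Mul(-1, 208)) = Add(4950, -208) = 4742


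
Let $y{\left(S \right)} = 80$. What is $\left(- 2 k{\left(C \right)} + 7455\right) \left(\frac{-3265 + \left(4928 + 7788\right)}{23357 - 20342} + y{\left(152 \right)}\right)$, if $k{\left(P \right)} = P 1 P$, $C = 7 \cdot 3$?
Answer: $\frac{549176341}{1005} \approx 5.4644 \cdot 10^{5}$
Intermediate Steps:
$C = 21$
$k{\left(P \right)} = P^{2}$ ($k{\left(P \right)} = P P = P^{2}$)
$\left(- 2 k{\left(C \right)} + 7455\right) \left(\frac{-3265 + \left(4928 + 7788\right)}{23357 - 20342} + y{\left(152 \right)}\right) = \left(- 2 \cdot 21^{2} + 7455\right) \left(\frac{-3265 + \left(4928 + 7788\right)}{23357 - 20342} + 80\right) = \left(\left(-2\right) 441 + 7455\right) \left(\frac{-3265 + 12716}{3015} + 80\right) = \left(-882 + 7455\right) \left(9451 \cdot \frac{1}{3015} + 80\right) = 6573 \left(\frac{9451}{3015} + 80\right) = 6573 \cdot \frac{250651}{3015} = \frac{549176341}{1005}$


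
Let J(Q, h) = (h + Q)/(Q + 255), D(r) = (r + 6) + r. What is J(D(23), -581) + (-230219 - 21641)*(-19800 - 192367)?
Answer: 16404968849811/307 ≈ 5.3436e+10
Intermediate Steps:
D(r) = 6 + 2*r (D(r) = (6 + r) + r = 6 + 2*r)
J(Q, h) = (Q + h)/(255 + Q)
J(D(23), -581) + (-230219 - 21641)*(-19800 - 192367) = ((6 + 2*23) - 581)/(255 + (6 + 2*23)) + (-230219 - 21641)*(-19800 - 192367) = ((6 + 46) - 581)/(255 + (6 + 46)) - 251860*(-212167) = (52 - 581)/(255 + 52) + 53436380620 = -529/307 + 53436380620 = 16404968849811/307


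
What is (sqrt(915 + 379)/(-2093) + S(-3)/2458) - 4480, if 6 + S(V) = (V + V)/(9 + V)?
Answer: -11011847/2458 - sqrt(1294)/2093 ≈ -4480.0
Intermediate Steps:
S(V) = -6 + 2*V/(9 + V) (S(V) = -6 + (V + V)/(9 + V) = -6 + (2*V)/(9 + V) = -6 + 2*V/(9 + V))
(sqrt(915 + 379)/(-2093) + S(-3)/2458) - 4480 = (sqrt(915 + 379)/(-2093) + (2*(-27 - 2*(-3))/(9 - 3))/2458) - 4480 = (sqrt(1294)*(-1/2093) + (2*(-27 + 6)/6)*(1/2458)) - 4480 = (-sqrt(1294)/2093 + (2*(1/6)*(-21))*(1/2458)) - 4480 = (-sqrt(1294)/2093 - 7*1/2458) - 4480 = (-sqrt(1294)/2093 - 7/2458) - 4480 = (-7/2458 - sqrt(1294)/2093) - 4480 = -11011847/2458 - sqrt(1294)/2093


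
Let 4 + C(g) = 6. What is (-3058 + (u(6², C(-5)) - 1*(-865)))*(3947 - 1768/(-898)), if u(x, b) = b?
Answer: -3884833617/449 ≈ -8.6522e+6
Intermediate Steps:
C(g) = 2 (C(g) = -4 + 6 = 2)
(-3058 + (u(6², C(-5)) - 1*(-865)))*(3947 - 1768/(-898)) = (-3058 + (2 - 1*(-865)))*(3947 - 1768/(-898)) = (-3058 + (2 + 865))*(3947 - 1768*(-1/898)) = (-3058 + 867)*(3947 + 884/449) = -2191*1773087/449 = -3884833617/449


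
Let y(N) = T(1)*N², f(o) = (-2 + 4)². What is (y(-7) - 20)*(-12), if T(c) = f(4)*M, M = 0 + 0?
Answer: 240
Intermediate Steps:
f(o) = 4 (f(o) = 2² = 4)
M = 0
T(c) = 0 (T(c) = 4*0 = 0)
y(N) = 0 (y(N) = 0*N² = 0)
(y(-7) - 20)*(-12) = (0 - 20)*(-12) = -20*(-12) = 240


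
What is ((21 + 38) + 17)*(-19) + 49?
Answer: -1395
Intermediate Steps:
((21 + 38) + 17)*(-19) + 49 = (59 + 17)*(-19) + 49 = 76*(-19) + 49 = -1444 + 49 = -1395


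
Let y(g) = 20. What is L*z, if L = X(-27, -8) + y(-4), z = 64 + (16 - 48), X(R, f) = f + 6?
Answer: 576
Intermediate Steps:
X(R, f) = 6 + f
z = 32 (z = 64 - 32 = 32)
L = 18 (L = (6 - 8) + 20 = -2 + 20 = 18)
L*z = 18*32 = 576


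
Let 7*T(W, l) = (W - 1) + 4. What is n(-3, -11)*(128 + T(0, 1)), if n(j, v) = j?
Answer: -2697/7 ≈ -385.29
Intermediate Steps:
T(W, l) = 3/7 + W/7 (T(W, l) = ((W - 1) + 4)/7 = ((-1 + W) + 4)/7 = (3 + W)/7 = 3/7 + W/7)
n(-3, -11)*(128 + T(0, 1)) = -3*(128 + (3/7 + (1/7)*0)) = -3*(128 + (3/7 + 0)) = -3*(128 + 3/7) = -3*899/7 = -2697/7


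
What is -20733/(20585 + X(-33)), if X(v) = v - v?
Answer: -20733/20585 ≈ -1.0072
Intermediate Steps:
X(v) = 0
-20733/(20585 + X(-33)) = -20733/(20585 + 0) = -20733/20585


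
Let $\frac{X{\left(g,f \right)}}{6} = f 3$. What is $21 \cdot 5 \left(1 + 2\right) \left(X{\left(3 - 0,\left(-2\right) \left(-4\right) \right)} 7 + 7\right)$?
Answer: $319725$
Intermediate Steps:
$X{\left(g,f \right)} = 18 f$ ($X{\left(g,f \right)} = 6 f 3 = 6 \cdot 3 f = 18 f$)
$21 \cdot 5 \left(1 + 2\right) \left(X{\left(3 - 0,\left(-2\right) \left(-4\right) \right)} 7 + 7\right) = 21 \cdot 5 \left(1 + 2\right) \left(18 \left(\left(-2\right) \left(-4\right)\right) 7 + 7\right) = 21 \cdot 5 \cdot 3 \left(18 \cdot 8 \cdot 7 + 7\right) = 21 \cdot 15 \left(144 \cdot 7 + 7\right) = 315 \left(1008 + 7\right) = 315 \cdot 1015 = 319725$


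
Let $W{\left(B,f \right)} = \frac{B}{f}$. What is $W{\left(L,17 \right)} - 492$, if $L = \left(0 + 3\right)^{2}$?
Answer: $- \frac{8355}{17} \approx -491.47$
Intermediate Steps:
$L = 9$ ($L = 3^{2} = 9$)
$W{\left(L,17 \right)} - 492 = \frac{9}{17} - 492 = - \frac{8355}{17}$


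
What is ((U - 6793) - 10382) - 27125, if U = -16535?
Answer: -60835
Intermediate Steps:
((U - 6793) - 10382) - 27125 = ((-16535 - 6793) - 10382) - 27125 = (-23328 - 10382) - 27125 = -33710 - 27125 = -60835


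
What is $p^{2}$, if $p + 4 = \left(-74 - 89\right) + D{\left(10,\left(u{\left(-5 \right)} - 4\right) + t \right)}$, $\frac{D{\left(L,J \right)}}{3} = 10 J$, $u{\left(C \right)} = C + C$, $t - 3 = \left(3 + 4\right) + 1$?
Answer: $66049$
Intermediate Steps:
$t = 11$ ($t = 3 + \left(\left(3 + 4\right) + 1\right) = 3 + \left(7 + 1\right) = 3 + 8 = 11$)
$u{\left(C \right)} = 2 C$
$D{\left(L,J \right)} = 30 J$ ($D{\left(L,J \right)} = 3 \cdot 10 J = 30 J$)
$p = -257$ ($p = -4 + \left(\left(-74 - 89\right) + 30 \left(\left(2 \left(-5\right) - 4\right) + 11\right)\right) = -4 - \left(163 - 30 \left(\left(-10 - 4\right) + 11\right)\right) = -4 - \left(163 - 30 \left(-14 + 11\right)\right) = -4 + \left(-163 + 30 \left(-3\right)\right) = -4 - 253 = -257$)
$p^{2} = \left(-257\right)^{2} = 66049$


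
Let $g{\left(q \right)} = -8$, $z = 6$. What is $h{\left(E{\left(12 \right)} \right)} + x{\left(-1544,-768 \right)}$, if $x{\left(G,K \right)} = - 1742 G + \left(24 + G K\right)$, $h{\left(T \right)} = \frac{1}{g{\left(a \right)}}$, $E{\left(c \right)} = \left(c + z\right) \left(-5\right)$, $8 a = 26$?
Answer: $\frac{31003711}{8} \approx 3.8755 \cdot 10^{6}$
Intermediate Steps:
$a = \frac{13}{4}$ ($a = \frac{1}{8} \cdot 26 = \frac{13}{4} \approx 3.25$)
$E{\left(c \right)} = -30 - 5 c$ ($E{\left(c \right)} = \left(c + 6\right) \left(-5\right) = \left(6 + c\right) \left(-5\right) = -30 - 5 c$)
$h{\left(T \right)} = - \frac{1}{8}$ ($h{\left(T \right)} = \frac{1}{-8} = - \frac{1}{8}$)
$x{\left(G,K \right)} = 24 - 1742 G + G K$
$h{\left(E{\left(12 \right)} \right)} + x{\left(-1544,-768 \right)} = - \frac{1}{8} - -3875464 = - \frac{1}{8} + \left(24 + 2689648 + 1185792\right) = - \frac{1}{8} + 3875464 = \frac{31003711}{8}$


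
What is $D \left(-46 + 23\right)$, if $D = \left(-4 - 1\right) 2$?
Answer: $230$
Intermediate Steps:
$D = -10$ ($D = \left(-5\right) 2 = -10$)
$D \left(-46 + 23\right) = - 10 \left(-46 + 23\right) = \left(-10\right) \left(-23\right) = 230$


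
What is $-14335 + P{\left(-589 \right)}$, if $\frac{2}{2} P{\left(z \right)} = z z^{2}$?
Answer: $-204350804$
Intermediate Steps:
$P{\left(z \right)} = z^{3}$ ($P{\left(z \right)} = z z^{2} = z^{3}$)
$-14335 + P{\left(-589 \right)} = -14335 + \left(-589\right)^{3} = -14335 - 204336469 = -204350804$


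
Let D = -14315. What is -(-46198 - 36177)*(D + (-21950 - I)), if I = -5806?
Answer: -2509060125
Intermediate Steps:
-(-46198 - 36177)*(D + (-21950 - I)) = -(-46198 - 36177)*(-14315 + (-21950 - 1*(-5806))) = -(-82375)*(-14315 + (-21950 + 5806)) = -(-82375)*(-14315 - 16144) = -(-82375)*(-30459) = -1*2509060125 = -2509060125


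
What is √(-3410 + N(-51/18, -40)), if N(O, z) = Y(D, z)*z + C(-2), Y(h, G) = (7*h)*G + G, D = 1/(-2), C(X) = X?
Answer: 2*I*√1853 ≈ 86.093*I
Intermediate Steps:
D = -½ (D = 1*(-½) = -½ ≈ -0.50000)
Y(h, G) = G + 7*G*h (Y(h, G) = 7*G*h + G = G + 7*G*h)
N(O, z) = -2 - 5*z²/2 (N(O, z) = (z*(1 + 7*(-½)))*z - 2 = (z*(1 - 7/2))*z - 2 = (z*(-5/2))*z - 2 = (-5*z/2)*z - 2 = -5*z²/2 - 2 = -2 - 5*z²/2)
√(-3410 + N(-51/18, -40)) = √(-3410 + (-2 - 5/2*(-40)²)) = √(-3410 + (-2 - 5/2*1600)) = √(-3410 + (-2 - 4000)) = √(-3410 - 4002) = √(-7412) = 2*I*√1853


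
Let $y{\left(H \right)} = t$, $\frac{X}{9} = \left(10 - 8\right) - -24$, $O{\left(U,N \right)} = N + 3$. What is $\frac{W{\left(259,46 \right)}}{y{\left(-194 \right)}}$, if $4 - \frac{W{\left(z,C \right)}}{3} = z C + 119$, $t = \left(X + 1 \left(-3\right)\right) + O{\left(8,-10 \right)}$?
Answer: $- \frac{36087}{224} \approx -161.1$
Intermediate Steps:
$O{\left(U,N \right)} = 3 + N$
$X = 234$ ($X = 9 \left(\left(10 - 8\right) - -24\right) = 9 \left(\left(10 - 8\right) + 24\right) = 9 \left(2 + 24\right) = 9 \cdot 26 = 234$)
$t = 224$ ($t = \left(234 + 1 \left(-3\right)\right) + \left(3 - 10\right) = \left(234 - 3\right) - 7 = 231 - 7 = 224$)
$y{\left(H \right)} = 224$
$W{\left(z,C \right)} = -345 - 3 C z$ ($W{\left(z,C \right)} = 12 - 3 \left(z C + 119\right) = 12 - 3 \left(C z + 119\right) = 12 - 3 \left(119 + C z\right) = 12 - \left(357 + 3 C z\right) = -345 - 3 C z$)
$\frac{W{\left(259,46 \right)}}{y{\left(-194 \right)}} = \frac{-345 - 138 \cdot 259}{224} = \left(-345 - 35742\right) \frac{1}{224} = \left(-36087\right) \frac{1}{224} = - \frac{36087}{224}$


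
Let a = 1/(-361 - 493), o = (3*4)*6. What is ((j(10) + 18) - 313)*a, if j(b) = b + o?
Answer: 213/854 ≈ 0.24941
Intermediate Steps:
o = 72 (o = 12*6 = 72)
j(b) = 72 + b (j(b) = b + 72 = 72 + b)
a = -1/854 (a = 1/(-854) = -1/854 ≈ -0.0011710)
((j(10) + 18) - 313)*a = (((72 + 10) + 18) - 313)*(-1/854) = ((82 + 18) - 313)*(-1/854) = (100 - 313)*(-1/854) = -213*(-1/854) = 213/854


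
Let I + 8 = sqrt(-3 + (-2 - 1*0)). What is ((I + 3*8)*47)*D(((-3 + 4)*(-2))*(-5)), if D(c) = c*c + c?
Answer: 82720 + 5170*I*sqrt(5) ≈ 82720.0 + 11560.0*I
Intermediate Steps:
I = -8 + I*sqrt(5) (I = -8 + sqrt(-3 + (-2 - 1*0)) = -8 + sqrt(-3 + (-2 + 0)) = -8 + sqrt(-3 - 2) = -8 + sqrt(-5) = -8 + I*sqrt(5) ≈ -8.0 + 2.2361*I)
D(c) = c + c**2 (D(c) = c**2 + c = c + c**2)
((I + 3*8)*47)*D(((-3 + 4)*(-2))*(-5)) = (((-8 + I*sqrt(5)) + 3*8)*47)*((((-3 + 4)*(-2))*(-5))*(1 + ((-3 + 4)*(-2))*(-5))) = (((-8 + I*sqrt(5)) + 24)*47)*(((1*(-2))*(-5))*(1 + (1*(-2))*(-5))) = ((16 + I*sqrt(5))*47)*((-2*(-5))*(1 - 2*(-5))) = (752 + 47*I*sqrt(5))*(10*(1 + 10)) = (752 + 47*I*sqrt(5))*(10*11) = (752 + 47*I*sqrt(5))*110 = 82720 + 5170*I*sqrt(5)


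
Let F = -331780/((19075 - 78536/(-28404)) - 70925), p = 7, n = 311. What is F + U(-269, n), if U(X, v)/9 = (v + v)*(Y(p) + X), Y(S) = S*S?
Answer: -113354415141795/92041804 ≈ -1.2316e+6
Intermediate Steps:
Y(S) = S²
U(X, v) = 18*v*(49 + X) (U(X, v) = 9*((v + v)*(7² + X)) = 9*((2*v)*(49 + X)) = 9*(2*v*(49 + X)) = 18*v*(49 + X))
F = 588992445/92041804 (F = -331780/((19075 - 78536*(-1/28404)) - 70925) = -331780/((19075 + 19634/7101) - 70925) = -331780/(135471209/7101 - 70925) = -331780/(-368167216/7101) = -331780*(-7101/368167216) = 588992445/92041804 ≈ 6.3992)
F + U(-269, n) = 588992445/92041804 + 18*311*(49 - 269) = 588992445/92041804 + 18*311*(-220) = 588992445/92041804 - 1231560 = -113354415141795/92041804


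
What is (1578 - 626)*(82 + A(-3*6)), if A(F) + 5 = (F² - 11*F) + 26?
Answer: 595000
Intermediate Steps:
A(F) = 21 + F² - 11*F (A(F) = -5 + ((F² - 11*F) + 26) = -5 + (26 + F² - 11*F) = 21 + F² - 11*F)
(1578 - 626)*(82 + A(-3*6)) = (1578 - 626)*(82 + (21 + (-3*6)² - (-33)*6)) = 952*(82 + (21 + (-18)² - 11*(-18))) = 952*(82 + (21 + 324 + 198)) = 952*(82 + 543) = 952*625 = 595000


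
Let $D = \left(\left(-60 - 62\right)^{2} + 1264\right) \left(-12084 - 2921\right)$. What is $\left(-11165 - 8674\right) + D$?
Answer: $-242320579$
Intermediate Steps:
$D = -242300740$ ($D = \left(\left(-122\right)^{2} + 1264\right) \left(-15005\right) = \left(14884 + 1264\right) \left(-15005\right) = 16148 \left(-15005\right) = -242300740$)
$\left(-11165 - 8674\right) + D = \left(-11165 - 8674\right) - 242300740 = -19839 - 242300740 = -242320579$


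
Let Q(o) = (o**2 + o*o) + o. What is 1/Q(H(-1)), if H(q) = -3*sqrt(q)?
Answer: -2/37 + I/111 ≈ -0.054054 + 0.009009*I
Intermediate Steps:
Q(o) = o + 2*o**2 (Q(o) = (o**2 + o**2) + o = 2*o**2 + o = o + 2*o**2)
1/Q(H(-1)) = 1/((-3*I)*(1 + 2*(-3*I))) = 1/((-3*I)*(1 - 6*I)) = 1/(-3*I*(1 - 6*I)) = I*(1 + 6*I)/111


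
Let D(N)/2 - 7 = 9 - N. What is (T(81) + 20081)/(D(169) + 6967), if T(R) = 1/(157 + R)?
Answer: 4779279/1585318 ≈ 3.0147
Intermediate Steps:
D(N) = 32 - 2*N (D(N) = 14 + 2*(9 - N) = 14 + (18 - 2*N) = 32 - 2*N)
(T(81) + 20081)/(D(169) + 6967) = (1/(157 + 81) + 20081)/((32 - 2*169) + 6967) = (1/238 + 20081)/((32 - 338) + 6967) = (1/238 + 20081)/(-306 + 6967) = (4779279/238)/6661 = (4779279/238)*(1/6661) = 4779279/1585318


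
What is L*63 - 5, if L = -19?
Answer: -1202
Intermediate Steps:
L*63 - 5 = -19*63 - 5 = -1197 - 5 = -1202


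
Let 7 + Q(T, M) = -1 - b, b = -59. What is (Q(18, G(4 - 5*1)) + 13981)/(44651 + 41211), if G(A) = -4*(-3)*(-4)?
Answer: 7016/42931 ≈ 0.16342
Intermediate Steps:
G(A) = -48 (G(A) = 12*(-4) = -48)
Q(T, M) = 51 (Q(T, M) = -7 + (-1 - 1*(-59)) = -7 + (-1 + 59) = -7 + 58 = 51)
(Q(18, G(4 - 5*1)) + 13981)/(44651 + 41211) = (51 + 13981)/(44651 + 41211) = 14032/85862 = 14032*(1/85862) = 7016/42931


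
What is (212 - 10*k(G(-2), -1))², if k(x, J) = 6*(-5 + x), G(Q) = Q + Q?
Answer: 565504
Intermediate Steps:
G(Q) = 2*Q
k(x, J) = -30 + 6*x
(212 - 10*k(G(-2), -1))² = (212 - 10*(-30 + 6*(2*(-2))))² = (212 - 10*(-30 + 6*(-4)))² = (212 - 10*(-30 - 24))² = (212 - 10*(-54))² = (212 + 540)² = 752² = 565504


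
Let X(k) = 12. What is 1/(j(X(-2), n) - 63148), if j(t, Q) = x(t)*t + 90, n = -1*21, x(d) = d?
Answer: -1/62914 ≈ -1.5895e-5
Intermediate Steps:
n = -21
j(t, Q) = 90 + t**2 (j(t, Q) = t*t + 90 = t**2 + 90 = 90 + t**2)
1/(j(X(-2), n) - 63148) = 1/((90 + 12**2) - 63148) = 1/((90 + 144) - 63148) = 1/(234 - 63148) = 1/(-62914) = -1/62914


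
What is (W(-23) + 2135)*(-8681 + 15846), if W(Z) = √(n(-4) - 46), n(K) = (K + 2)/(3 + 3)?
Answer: 15297275 + 7165*I*√417/3 ≈ 1.5297e+7 + 48771.0*I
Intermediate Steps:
n(K) = ⅓ + K/6 (n(K) = (2 + K)/6 = (2 + K)*(⅙) = ⅓ + K/6)
W(Z) = I*√417/3 (W(Z) = √((⅓ + (⅙)*(-4)) - 46) = √((⅓ - ⅔) - 46) = √(-⅓ - 46) = √(-139/3) = I*√417/3)
(W(-23) + 2135)*(-8681 + 15846) = (I*√417/3 + 2135)*(-8681 + 15846) = (2135 + I*√417/3)*7165 = 15297275 + 7165*I*√417/3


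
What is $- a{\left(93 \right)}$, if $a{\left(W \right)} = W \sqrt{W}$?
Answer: $- 93 \sqrt{93} \approx -896.86$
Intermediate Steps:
$a{\left(W \right)} = W^{\frac{3}{2}}$
$- a{\left(93 \right)} = - 93^{\frac{3}{2}} = - 93 \sqrt{93}$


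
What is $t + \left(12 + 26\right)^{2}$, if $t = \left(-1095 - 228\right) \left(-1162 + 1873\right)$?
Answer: $-939209$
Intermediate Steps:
$t = -940653$ ($t = \left(-1323\right) 711 = -940653$)
$t + \left(12 + 26\right)^{2} = -940653 + \left(12 + 26\right)^{2} = -940653 + 38^{2} = -940653 + 1444 = -939209$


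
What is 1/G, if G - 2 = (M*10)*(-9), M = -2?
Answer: 1/182 ≈ 0.0054945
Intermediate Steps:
G = 182 (G = 2 - 2*10*(-9) = 2 - 20*(-9) = 2 + 180 = 182)
1/G = 1/182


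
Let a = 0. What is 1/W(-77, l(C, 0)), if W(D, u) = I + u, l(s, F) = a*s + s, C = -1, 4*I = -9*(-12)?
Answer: 1/26 ≈ 0.038462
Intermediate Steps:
I = 27 (I = (-9*(-12))/4 = (¼)*108 = 27)
l(s, F) = s (l(s, F) = 0*s + s = 0 + s = s)
W(D, u) = 27 + u
1/W(-77, l(C, 0)) = 1/(27 - 1) = 1/26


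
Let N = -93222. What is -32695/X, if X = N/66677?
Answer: 2180004515/93222 ≈ 23385.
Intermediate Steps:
X = -93222/66677 ≈ -1.3981
-32695/X = -32695/(-93222/66677) = -32695*(-66677/93222) = 2180004515/93222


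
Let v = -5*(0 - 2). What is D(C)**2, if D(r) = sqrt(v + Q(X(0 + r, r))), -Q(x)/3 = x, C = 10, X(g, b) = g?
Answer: -20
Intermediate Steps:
v = 10 (v = -5*(-2) = 10)
Q(x) = -3*x
D(r) = sqrt(10 - 3*r) (D(r) = sqrt(10 - 3*(0 + r)) = sqrt(10 - 3*r))
D(C)**2 = (sqrt(10 - 3*10))**2 = (sqrt(10 - 30))**2 = (sqrt(-20))**2 = (2*I*sqrt(5))**2 = -20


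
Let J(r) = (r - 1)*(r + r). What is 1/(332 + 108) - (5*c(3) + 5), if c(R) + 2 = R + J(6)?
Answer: -136399/440 ≈ -310.00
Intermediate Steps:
J(r) = 2*r*(-1 + r) (J(r) = (-1 + r)*(2*r) = 2*r*(-1 + r))
c(R) = 58 + R (c(R) = -2 + (R + 2*6*(-1 + 6)) = -2 + (R + 2*6*5) = -2 + (R + 60) = -2 + (60 + R) = 58 + R)
1/(332 + 108) - (5*c(3) + 5) = 1/(332 + 108) - (5*(58 + 3) + 5) = 1/440 - (5*61 + 5) = 1/440 - (305 + 5) = 1/440 - 1*310 = 1/440 - 310 = -136399/440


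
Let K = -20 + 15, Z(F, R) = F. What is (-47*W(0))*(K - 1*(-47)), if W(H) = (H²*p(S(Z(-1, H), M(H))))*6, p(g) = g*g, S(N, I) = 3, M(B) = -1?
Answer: 0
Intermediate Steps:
K = -5
p(g) = g²
W(H) = 54*H² (W(H) = (H²*3²)*6 = (H²*9)*6 = (9*H²)*6 = 54*H²)
(-47*W(0))*(K - 1*(-47)) = (-2538*0²)*(-5 - 1*(-47)) = (-2538*0)*(-5 + 47) = -47*0*42 = 0*42 = 0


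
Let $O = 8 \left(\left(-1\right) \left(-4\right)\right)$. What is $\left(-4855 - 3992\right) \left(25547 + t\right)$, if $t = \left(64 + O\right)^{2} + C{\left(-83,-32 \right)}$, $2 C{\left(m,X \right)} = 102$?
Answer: $-307999458$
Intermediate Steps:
$C{\left(m,X \right)} = 51$ ($C{\left(m,X \right)} = \frac{1}{2} \cdot 102 = 51$)
$O = 32$ ($O = 8 \cdot 4 = 32$)
$t = 9267$ ($t = \left(64 + 32\right)^{2} + 51 = 96^{2} + 51 = 9216 + 51 = 9267$)
$\left(-4855 - 3992\right) \left(25547 + t\right) = \left(-4855 - 3992\right) \left(25547 + 9267\right) = \left(-8847\right) 34814 = -307999458$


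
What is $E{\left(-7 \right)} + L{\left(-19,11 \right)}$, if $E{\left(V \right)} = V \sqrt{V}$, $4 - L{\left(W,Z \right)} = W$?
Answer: $23 - 7 i \sqrt{7} \approx 23.0 - 18.52 i$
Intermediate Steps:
$L{\left(W,Z \right)} = 4 - W$
$E{\left(V \right)} = V^{\frac{3}{2}}$
$E{\left(-7 \right)} + L{\left(-19,11 \right)} = \left(-7\right)^{\frac{3}{2}} + \left(4 - -19\right) = - 7 i \sqrt{7} + \left(4 + 19\right) = - 7 i \sqrt{7} + 23 = 23 - 7 i \sqrt{7}$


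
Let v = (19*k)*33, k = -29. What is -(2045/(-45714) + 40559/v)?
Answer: 33180673/14582766 ≈ 2.2753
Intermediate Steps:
v = -18183 (v = (19*(-29))*33 = -551*33 = -18183)
-(2045/(-45714) + 40559/v) = -(2045/(-45714) + 40559/(-18183)) = -(2045*(-1/45714) + 40559*(-1/18183)) = -(-2045/45714 - 40559/18183) = -1*(-33180673/14582766) = 33180673/14582766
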